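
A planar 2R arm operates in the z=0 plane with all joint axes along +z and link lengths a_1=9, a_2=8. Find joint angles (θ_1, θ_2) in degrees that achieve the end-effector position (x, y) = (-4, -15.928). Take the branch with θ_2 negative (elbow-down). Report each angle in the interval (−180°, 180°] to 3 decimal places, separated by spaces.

-89.998 -30.005

cos θ_2 = (269.7012−9²−8²)/(2·9·8) = 0.8660; θ_2 = -30.0052° (elbow-down)
β = atan2(-15.9280,-4.0000) = -104.0972°; ψ = atan2(-4.0006,15.9278) = -14.0994°
θ_1 = β − ψ = -89.9978°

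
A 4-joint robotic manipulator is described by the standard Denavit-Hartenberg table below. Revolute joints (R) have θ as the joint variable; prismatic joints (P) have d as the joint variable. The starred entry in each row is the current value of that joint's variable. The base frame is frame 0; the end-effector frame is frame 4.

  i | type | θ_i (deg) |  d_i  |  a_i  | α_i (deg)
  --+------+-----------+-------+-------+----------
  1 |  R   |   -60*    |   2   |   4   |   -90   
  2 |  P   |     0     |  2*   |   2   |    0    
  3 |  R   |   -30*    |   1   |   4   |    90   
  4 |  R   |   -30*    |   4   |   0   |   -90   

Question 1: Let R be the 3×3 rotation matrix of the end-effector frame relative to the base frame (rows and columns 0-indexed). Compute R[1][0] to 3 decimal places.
End-effector x-axis (col 0 of R) = (-0.0580,-0.8995,0.4330)
R[1][0] = -0.8995

-0.900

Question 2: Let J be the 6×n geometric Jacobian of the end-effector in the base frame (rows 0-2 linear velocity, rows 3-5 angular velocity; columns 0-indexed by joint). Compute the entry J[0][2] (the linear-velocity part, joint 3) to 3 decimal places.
2.732

axis z_2 = (0.8660,0.5000,0.0000); lever o_n−o_2 = (1.5981,-0.7679,5.4641)
cross product → J_v[:, 2] = (2.7321,-4.7321,-1.4641)
J_ω[:, 2] = z_2
entry J[0][2] = 2.7321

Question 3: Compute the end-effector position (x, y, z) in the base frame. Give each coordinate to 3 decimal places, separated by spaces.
6.330 -4.964 7.464

after link 1: o_1 = (2.0000, -3.4641, 2.0000)
after link 2: o_2 = (4.7321, -4.1962, 2.0000)
after link 3: o_3 = (7.3301, -6.6962, 4.0000)
after link 4: o_4 = (6.3301, -4.9641, 7.4641)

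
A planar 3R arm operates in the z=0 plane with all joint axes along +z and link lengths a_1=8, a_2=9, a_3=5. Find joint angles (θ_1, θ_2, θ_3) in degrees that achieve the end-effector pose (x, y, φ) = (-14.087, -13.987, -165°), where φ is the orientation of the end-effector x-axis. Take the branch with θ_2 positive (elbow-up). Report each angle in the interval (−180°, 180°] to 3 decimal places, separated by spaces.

wrist centre = target − a_3·(cos φ, sin φ) = (-9.2574, -12.6929)
cos θ_2 = (246.8087−8²−9²)/(2·8·9) = 0.7070; θ_2 = 45.0082° (elbow-up)
β = atan2(-12.6929,-9.2574) = -126.1046°; ψ = atan2(6.3649,14.3630) = 23.9002°
θ_1 = β − ψ = -150.0047°
θ_3 = φ − θ_1 − θ_2 = -60.0035° (wrapped to (-180°,180°])

-150.005 45.008 -60.004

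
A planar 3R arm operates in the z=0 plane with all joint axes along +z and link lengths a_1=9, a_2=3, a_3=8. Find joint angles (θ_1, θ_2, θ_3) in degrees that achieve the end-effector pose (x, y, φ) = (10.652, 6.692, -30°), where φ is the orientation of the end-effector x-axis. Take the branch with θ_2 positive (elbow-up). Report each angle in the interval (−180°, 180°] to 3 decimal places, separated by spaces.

59.999 44.997 -134.997

wrist centre = target − a_3·(cos φ, sin φ) = (3.7238, 10.6920)
cos θ_2 = (128.1855−9²−3²)/(2·9·3) = 0.7071; θ_2 = 44.9974° (elbow-up)
β = atan2(10.6920,3.7238) = 70.7979°; ψ = atan2(2.1212,11.1214) = 10.7985°
θ_1 = β − ψ = 59.9994°
θ_3 = φ − θ_1 − θ_2 = -134.9967° (wrapped to (-180°,180°])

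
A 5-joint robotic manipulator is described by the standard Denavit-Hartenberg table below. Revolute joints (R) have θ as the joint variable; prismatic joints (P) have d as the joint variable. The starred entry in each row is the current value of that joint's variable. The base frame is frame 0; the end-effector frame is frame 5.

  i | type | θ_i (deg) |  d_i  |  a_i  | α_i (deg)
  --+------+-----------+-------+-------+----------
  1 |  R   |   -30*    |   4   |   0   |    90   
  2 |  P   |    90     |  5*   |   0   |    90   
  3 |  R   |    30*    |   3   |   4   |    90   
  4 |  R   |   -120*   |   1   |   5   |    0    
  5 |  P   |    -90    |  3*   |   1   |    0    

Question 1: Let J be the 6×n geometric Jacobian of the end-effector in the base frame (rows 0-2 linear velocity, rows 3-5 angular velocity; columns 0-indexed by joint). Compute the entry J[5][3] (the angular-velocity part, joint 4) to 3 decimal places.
axis z_3 = (0.4330,0.7500,0.5000); lever o_n−o_3 = (-0.7434,6.3726,-0.9151)
cross product → J_v[:, 3] = (-3.8726,0.0245,3.3170)
J_ω[:, 3] = z_3
entry J[5][3] = 0.5000

0.500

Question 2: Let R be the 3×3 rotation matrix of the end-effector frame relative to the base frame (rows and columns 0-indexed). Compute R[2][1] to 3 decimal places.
End-effector y-axis (col 1 of R) = (-0.6250,0.6495,-0.4330)
R[2][1] = -0.4330

-0.433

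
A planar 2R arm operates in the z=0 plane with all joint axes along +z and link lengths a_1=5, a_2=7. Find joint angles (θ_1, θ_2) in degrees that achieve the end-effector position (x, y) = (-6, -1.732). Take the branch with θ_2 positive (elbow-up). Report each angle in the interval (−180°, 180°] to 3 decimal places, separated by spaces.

cos θ_2 = (38.9998−5²−7²)/(2·5·7) = -0.5000; θ_2 = 120.0002° (elbow-up)
β = atan2(-1.7320,-6.0000) = -163.8983°; ψ = atan2(6.0622,1.5000) = 76.1022°
θ_1 = β − ψ = -240.0006°

119.999 120.000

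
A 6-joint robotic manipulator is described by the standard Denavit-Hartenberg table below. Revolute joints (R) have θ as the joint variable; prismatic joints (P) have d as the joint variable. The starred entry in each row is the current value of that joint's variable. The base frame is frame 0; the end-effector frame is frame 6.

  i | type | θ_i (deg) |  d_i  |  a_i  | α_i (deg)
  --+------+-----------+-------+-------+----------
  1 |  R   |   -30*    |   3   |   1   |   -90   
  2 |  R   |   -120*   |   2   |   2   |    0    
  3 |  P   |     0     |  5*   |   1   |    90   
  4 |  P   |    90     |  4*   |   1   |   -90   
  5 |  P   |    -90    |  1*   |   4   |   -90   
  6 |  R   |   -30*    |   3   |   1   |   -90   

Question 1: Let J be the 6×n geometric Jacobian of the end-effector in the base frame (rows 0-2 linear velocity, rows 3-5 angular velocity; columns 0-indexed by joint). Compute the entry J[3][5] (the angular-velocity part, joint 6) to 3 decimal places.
0.500

axis z_5 = (0.5000,0.8660,0.0000); lever o_n−o_5 = (1.0670,2.8481,-0.8660)
cross product → J_v[:, 5] = (-0.7500,0.4330,0.5000)
J_ω[:, 5] = z_5
entry J[3][5] = 0.5000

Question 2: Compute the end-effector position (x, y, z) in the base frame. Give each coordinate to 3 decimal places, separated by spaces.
-0.933 13.240 -0.134

after link 1: o_1 = (0.8660, -0.5000, 3.0000)
after link 2: o_2 = (1.0000, 1.7321, 4.7321)
after link 3: o_3 = (3.0670, 6.3122, 5.5981)
after link 4: o_4 = (0.5670, 8.9103, 3.5981)
after link 5: o_5 = (-2.0000, 10.3923, 0.7321)
after link 6: o_6 = (-0.9330, 13.2404, -0.1340)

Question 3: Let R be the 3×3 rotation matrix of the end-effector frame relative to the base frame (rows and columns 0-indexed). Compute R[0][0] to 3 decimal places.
End-effector x-axis (col 0 of R) = (-0.4330,0.2500,-0.8660)
R[0][0] = -0.4330

-0.433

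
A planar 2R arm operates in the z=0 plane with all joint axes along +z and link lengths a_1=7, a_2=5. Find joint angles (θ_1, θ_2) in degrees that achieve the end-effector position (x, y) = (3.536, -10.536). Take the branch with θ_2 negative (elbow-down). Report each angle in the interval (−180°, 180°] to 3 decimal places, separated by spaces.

-52.903 -44.985

cos θ_2 = (123.5106−7²−5²)/(2·7·5) = 0.7073; θ_2 = -44.9848° (elbow-down)
β = atan2(-10.5360,3.5360) = -71.4477°; ψ = atan2(-3.5346,10.5365) = -18.5447°
θ_1 = β − ψ = -52.9030°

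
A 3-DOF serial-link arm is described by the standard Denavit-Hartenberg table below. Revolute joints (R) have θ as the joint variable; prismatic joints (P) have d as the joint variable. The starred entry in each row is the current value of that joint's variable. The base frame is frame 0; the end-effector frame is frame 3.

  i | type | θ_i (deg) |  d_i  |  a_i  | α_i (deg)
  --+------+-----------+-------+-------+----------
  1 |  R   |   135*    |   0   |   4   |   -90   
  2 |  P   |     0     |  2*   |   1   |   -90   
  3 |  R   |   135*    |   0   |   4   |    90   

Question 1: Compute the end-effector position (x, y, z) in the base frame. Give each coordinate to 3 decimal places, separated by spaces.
after link 1: o_1 = (-2.8284, 2.8284, 0.0000)
after link 2: o_2 = (-4.9497, 2.1213, 0.0000)
after link 3: o_3 = (-0.9497, 2.1213, -0.0000)

-0.950 2.121 -0.000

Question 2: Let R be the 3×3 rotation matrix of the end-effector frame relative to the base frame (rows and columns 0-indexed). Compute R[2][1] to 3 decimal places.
End-effector y-axis (col 1 of R) = (-0.0000,-0.0000,-1.0000)
R[2][1] = -1.0000

-1.000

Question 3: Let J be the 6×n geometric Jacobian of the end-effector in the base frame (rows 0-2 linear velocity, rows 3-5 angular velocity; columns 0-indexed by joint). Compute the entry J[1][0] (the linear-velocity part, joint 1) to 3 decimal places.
axis z_0 = ẑ; lever o_n−o_0 = (-0.9497,2.1213,-0.0000)
cross product → J_v[:, 0] = (-2.1213,-0.9497,0.0000)
J_ω[:, 0] = z_0
entry J[1][0] = -0.9497

-0.950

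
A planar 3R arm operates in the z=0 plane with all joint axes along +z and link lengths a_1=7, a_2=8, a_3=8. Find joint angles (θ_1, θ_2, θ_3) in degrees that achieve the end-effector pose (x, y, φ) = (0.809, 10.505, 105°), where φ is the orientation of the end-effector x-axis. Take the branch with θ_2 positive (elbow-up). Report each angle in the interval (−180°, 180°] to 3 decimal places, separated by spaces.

-45.003 149.998 0.004

wrist centre = target − a_3·(cos φ, sin φ) = (2.8796, 2.7776)
cos θ_2 = (16.0068−7²−8²)/(2·7·8) = -0.8660; θ_2 = 149.9983° (elbow-up)
β = atan2(2.7776,2.8796) = 43.9675°; ψ = atan2(4.0002,0.0719) = 88.9700°
θ_1 = β − ψ = -45.0026°
θ_3 = φ − θ_1 − θ_2 = 0.0043° (wrapped to (-180°,180°])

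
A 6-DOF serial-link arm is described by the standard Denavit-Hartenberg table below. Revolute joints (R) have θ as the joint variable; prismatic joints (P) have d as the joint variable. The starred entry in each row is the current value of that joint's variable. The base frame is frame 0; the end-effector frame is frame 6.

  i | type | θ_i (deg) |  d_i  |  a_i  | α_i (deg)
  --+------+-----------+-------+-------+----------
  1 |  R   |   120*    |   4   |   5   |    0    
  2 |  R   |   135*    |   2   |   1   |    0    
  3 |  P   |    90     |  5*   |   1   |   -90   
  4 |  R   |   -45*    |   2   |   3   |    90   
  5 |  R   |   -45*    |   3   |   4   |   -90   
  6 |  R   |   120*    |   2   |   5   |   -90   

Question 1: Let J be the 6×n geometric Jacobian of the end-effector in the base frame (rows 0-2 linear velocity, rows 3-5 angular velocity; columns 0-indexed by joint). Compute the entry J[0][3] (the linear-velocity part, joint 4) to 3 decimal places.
axis z_3 = (0.2588,0.9659,0.0000); lever o_n−o_3 = (5.2570,1.0280,2.9308)
cross product → J_v[:, 3] = (2.8309,-0.7585,-4.8119)
J_ω[:, 3] = z_3
entry J[0][3] = 2.8309

2.831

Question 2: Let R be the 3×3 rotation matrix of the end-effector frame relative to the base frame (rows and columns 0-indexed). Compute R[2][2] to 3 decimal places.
-0.079

End-effector z-axis (col 2 of R) = (-0.6013,0.7951,-0.0795)
R[2][2] = -0.0795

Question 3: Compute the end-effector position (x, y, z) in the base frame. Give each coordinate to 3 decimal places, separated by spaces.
after link 1: o_1 = (-2.5000, 4.3301, 4.0000)
after link 2: o_2 = (-2.7588, 3.3642, 6.0000)
after link 3: o_3 = (-1.7929, 3.1054, 11.0000)
after link 4: o_4 = (0.7738, 4.4882, 13.1213)
after link 5: o_5 = (-0.0755, 1.7875, 17.2426)
after link 6: o_6 = (3.4642, 4.1333, 13.9308)

3.464 4.133 13.931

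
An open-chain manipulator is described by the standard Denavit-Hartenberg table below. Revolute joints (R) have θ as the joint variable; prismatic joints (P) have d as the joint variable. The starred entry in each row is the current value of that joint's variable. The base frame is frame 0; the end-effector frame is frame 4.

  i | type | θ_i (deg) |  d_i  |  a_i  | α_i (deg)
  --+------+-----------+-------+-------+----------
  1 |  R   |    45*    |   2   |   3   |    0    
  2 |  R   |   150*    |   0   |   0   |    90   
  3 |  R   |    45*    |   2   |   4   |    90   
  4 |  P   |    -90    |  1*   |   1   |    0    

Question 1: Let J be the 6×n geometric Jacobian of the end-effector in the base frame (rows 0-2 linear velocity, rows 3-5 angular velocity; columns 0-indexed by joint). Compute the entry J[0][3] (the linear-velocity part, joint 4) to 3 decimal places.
prismatic axis z_3 = (-0.6830,-0.1830,-0.7071)
J_v[:, 3] = z_3; J_ω[:, 3] = (0,0,0)
entry J[0][3] = -0.6830

-0.683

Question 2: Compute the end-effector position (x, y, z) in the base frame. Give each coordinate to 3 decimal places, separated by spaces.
after link 1: o_1 = (2.1213, 2.1213, 2.0000)
after link 2: o_2 = (2.1213, 2.1213, 2.0000)
after link 3: o_3 = (-1.1284, 3.3211, 4.8284)
after link 4: o_4 = (-1.5526, 2.1722, 4.1213)

-1.553 2.172 4.121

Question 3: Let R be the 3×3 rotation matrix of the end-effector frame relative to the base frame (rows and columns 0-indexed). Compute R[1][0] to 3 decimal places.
-0.966

End-effector x-axis (col 0 of R) = (0.2588,-0.9659,-0.0000)
R[1][0] = -0.9659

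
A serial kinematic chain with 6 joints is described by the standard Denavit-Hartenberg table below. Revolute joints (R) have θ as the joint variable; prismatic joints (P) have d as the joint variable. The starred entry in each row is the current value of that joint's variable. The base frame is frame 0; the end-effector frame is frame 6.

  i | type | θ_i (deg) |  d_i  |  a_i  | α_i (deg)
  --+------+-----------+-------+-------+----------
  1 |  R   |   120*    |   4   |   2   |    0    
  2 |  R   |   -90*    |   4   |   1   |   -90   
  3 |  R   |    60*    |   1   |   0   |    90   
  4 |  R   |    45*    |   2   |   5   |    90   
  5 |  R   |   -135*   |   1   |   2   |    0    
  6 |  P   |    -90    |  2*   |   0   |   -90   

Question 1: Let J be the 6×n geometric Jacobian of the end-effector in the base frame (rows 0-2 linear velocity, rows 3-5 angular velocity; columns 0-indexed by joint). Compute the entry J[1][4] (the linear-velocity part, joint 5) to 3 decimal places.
axis z_4 = (0.6597,-0.4356,-0.6124); lever o_n−o_4 = (0.9855,-3.0352,-1.6782)
cross product → J_v[:, 4] = (-1.1276,0.5037,-1.5731)
J_ω[:, 4] = z_4
entry J[1][4] = 0.5037

0.504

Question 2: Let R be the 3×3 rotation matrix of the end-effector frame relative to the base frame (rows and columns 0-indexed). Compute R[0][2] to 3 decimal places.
End-effector z-axis (col 2 of R) = (-0.4968,-0.8642,0.0795)
R[0][2] = -0.4968

-0.497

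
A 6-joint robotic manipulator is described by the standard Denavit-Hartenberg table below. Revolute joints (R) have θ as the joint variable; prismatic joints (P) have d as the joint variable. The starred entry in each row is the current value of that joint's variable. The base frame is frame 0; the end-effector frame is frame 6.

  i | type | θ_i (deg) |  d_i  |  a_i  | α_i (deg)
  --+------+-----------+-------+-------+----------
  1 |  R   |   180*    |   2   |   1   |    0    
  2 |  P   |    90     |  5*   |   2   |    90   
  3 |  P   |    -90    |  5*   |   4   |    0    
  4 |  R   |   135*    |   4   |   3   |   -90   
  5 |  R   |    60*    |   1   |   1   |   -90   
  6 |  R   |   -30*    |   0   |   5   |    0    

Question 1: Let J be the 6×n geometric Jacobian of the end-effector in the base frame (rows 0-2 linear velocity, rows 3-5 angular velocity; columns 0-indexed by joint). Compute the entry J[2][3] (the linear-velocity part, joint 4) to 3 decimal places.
1.531

axis z_3 = (-1.0000,0.0000,0.0000); lever o_n−o_3 = (0.6160,-1.5309,6.4807)
cross product → J_v[:, 3] = (0.0000,6.4807,1.5309)
J_ω[:, 3] = z_3
entry J[2][3] = 1.5309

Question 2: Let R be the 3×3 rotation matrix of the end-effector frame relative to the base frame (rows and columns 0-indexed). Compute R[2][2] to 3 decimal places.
-0.612

End-effector z-axis (col 2 of R) = (0.5000,0.6124,-0.6124)
R[2][2] = -0.6124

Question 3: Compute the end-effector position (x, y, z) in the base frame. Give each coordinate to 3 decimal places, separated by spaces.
after link 1: o_1 = (-1.0000, 0.0000, 2.0000)
after link 2: o_2 = (-1.0000, -2.0000, 7.0000)
after link 3: o_3 = (-6.0000, -2.0000, 3.0000)
after link 4: o_4 = (-10.0000, -4.1213, 5.1213)
after link 5: o_5 = (-9.1340, -3.7678, 6.1820)
after link 6: o_6 = (-5.3840, -3.5309, 9.4807)

-5.384 -3.531 9.481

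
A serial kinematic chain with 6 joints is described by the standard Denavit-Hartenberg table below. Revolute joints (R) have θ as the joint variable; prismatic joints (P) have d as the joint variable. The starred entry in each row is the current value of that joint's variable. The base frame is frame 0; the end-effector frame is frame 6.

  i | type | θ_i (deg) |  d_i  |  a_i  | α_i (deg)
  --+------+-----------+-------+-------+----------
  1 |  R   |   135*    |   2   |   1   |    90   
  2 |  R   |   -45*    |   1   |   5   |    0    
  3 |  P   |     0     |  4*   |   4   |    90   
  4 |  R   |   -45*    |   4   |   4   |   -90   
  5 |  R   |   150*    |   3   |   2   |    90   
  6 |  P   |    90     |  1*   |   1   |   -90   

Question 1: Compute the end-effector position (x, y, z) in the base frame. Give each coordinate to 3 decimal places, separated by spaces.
-2.381 10.685 -9.257

after link 1: o_1 = (-0.7071, 0.7071, 2.0000)
after link 2: o_2 = (-2.5000, 3.9142, -1.5355)
after link 3: o_3 = (-1.6716, 8.7426, -4.3640)
after link 4: o_4 = (-3.0858, 6.1569, -9.1924)
after link 5: o_5 = (-1.6680, 9.4712, -9.1193)
after link 6: o_6 = (-2.3814, 10.6845, -9.2569)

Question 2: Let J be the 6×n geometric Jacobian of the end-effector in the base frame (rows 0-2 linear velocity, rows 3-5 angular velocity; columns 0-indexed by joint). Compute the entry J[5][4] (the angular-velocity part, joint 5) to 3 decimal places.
axis z_4 = (0.1464,0.8536,-0.5000); lever o_n−o_4 = (0.7044,4.5277,-0.0645)
cross product → J_v[:, 4] = (2.2088,-0.3428,0.0618)
J_ω[:, 4] = z_4
entry J[5][4] = -0.5000

-0.500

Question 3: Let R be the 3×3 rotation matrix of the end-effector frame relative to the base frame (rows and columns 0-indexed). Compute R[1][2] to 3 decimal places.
End-effector z-axis (col 2 of R) = (-0.4892,-0.3768,-0.7866)
R[1][2] = -0.3768

-0.377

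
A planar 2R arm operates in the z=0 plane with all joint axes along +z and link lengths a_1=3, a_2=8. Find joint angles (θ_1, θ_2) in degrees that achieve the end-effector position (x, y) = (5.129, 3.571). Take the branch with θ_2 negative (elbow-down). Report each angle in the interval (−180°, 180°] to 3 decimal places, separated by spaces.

cos θ_2 = (39.0587−3²−8²)/(2·3·8) = -0.7071; θ_2 = -135.0003° (elbow-down)
β = atan2(3.5710,5.1290) = 34.8471°; ψ = atan2(-5.6568,-2.6569) = -115.1584°
θ_1 = β − ψ = 150.0055°

150.005 -135.000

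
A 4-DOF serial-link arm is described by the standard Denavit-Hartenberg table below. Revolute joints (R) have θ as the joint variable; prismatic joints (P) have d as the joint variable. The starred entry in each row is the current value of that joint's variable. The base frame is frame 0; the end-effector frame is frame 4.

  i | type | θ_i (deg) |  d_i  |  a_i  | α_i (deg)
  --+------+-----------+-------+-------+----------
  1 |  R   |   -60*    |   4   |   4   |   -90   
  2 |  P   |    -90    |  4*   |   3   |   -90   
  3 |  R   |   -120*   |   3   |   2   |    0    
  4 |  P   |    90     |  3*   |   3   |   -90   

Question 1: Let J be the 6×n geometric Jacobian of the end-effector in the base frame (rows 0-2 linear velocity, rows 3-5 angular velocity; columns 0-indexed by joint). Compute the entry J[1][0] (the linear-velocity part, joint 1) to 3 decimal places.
axis z_0 = ẑ; lever o_n−o_0 = (11.2631,-5.0442,8.5981)
cross product → J_v[:, 0] = (5.0442,11.2631,-0.0000)
J_ω[:, 0] = z_0
entry J[1][0] = 11.2631

11.263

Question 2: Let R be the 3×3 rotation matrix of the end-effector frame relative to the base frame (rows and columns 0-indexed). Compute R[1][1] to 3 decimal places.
0.866

End-effector y-axis (col 1 of R) = (-0.5000,0.8660,0.0000)
R[1][1] = 0.8660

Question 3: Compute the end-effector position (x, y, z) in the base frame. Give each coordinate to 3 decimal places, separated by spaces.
after link 1: o_1 = (2.0000, -3.4641, 4.0000)
after link 2: o_2 = (5.4641, -1.4641, 7.0000)
after link 3: o_3 = (8.4641, -3.1962, 6.0000)
after link 4: o_4 = (11.2631, -5.0442, 8.5981)

11.263 -5.044 8.598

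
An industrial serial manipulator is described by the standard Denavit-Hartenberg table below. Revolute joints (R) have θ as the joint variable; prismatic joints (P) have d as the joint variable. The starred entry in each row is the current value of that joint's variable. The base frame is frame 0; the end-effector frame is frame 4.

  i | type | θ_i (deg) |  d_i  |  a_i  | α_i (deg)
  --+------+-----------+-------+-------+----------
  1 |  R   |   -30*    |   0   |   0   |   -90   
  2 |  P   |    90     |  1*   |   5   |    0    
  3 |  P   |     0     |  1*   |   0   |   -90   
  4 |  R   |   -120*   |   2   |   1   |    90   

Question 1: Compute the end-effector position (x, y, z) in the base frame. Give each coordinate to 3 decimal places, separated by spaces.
after link 1: o_1 = (0.0000, 0.0000, 0.0000)
after link 2: o_2 = (0.5000, 0.8660, -5.0000)
after link 3: o_3 = (1.0000, 1.7321, -5.0000)
after link 4: o_4 = (-0.2990, 3.4821, -4.5000)

-0.299 3.482 -4.500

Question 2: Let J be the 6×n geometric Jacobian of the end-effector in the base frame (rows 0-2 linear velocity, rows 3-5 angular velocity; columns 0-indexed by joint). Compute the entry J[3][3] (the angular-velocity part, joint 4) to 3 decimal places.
axis z_3 = (-0.8660,0.5000,-0.0000); lever o_n−o_3 = (-1.2990,1.7500,0.5000)
cross product → J_v[:, 3] = (0.2500,0.4330,-0.8660)
J_ω[:, 3] = z_3
entry J[3][3] = -0.8660

-0.866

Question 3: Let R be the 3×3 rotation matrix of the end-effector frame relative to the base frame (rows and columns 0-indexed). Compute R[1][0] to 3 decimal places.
0.750

End-effector x-axis (col 0 of R) = (0.4330,0.7500,0.5000)
R[1][0] = 0.7500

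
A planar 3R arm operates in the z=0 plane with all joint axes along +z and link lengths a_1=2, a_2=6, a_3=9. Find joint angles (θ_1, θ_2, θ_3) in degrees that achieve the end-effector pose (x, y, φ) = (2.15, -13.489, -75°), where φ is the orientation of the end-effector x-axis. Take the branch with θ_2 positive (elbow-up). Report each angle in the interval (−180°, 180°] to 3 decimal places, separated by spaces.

wrist centre = target − a_3·(cos φ, sin φ) = (-0.1794, -4.7957)
cos θ_2 = (23.0306−2²−6²)/(2·2·6) = -0.7071; θ_2 = 134.9961° (elbow-up)
β = atan2(-4.7957,-0.1794) = -92.1420°; ψ = atan2(4.2429,-2.2423) = 117.8560°
θ_1 = β − ψ = -209.9981°
θ_3 = φ − θ_1 − θ_2 = 0.0020° (wrapped to (-180°,180°])

150.002 134.996 0.002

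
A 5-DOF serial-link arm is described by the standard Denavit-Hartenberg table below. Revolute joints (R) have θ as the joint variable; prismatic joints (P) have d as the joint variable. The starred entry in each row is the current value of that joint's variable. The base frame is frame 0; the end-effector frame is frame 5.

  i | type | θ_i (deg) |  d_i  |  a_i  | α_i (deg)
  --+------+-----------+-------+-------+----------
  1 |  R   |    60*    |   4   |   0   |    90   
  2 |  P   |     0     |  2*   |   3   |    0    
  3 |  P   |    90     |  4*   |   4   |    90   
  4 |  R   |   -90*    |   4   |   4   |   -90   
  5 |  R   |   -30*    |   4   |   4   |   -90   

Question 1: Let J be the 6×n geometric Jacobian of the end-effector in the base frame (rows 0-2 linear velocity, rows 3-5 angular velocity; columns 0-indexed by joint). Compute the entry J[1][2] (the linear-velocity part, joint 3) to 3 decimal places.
prismatic axis z_2 = (0.8660,-0.5000,0.0000)
J_v[:, 2] = z_2; J_ω[:, 2] = (0,0,0)
entry J[1][2] = -0.5000

-0.500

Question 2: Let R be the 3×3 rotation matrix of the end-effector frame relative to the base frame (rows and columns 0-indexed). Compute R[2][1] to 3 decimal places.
-1.000

End-effector y-axis (col 1 of R) = (-0.0000,-0.0000,-1.0000)
R[2][1] = -1.0000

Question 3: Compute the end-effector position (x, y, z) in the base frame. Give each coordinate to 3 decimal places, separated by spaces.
3.232 8.526 12.000

after link 1: o_1 = (0.0000, 0.0000, 4.0000)
after link 2: o_2 = (3.2321, 1.5981, 4.0000)
after link 3: o_3 = (6.6962, -0.4019, 8.0000)
after link 4: o_4 = (5.2321, 5.0622, 8.0000)
after link 5: o_5 = (3.2321, 8.5263, 12.0000)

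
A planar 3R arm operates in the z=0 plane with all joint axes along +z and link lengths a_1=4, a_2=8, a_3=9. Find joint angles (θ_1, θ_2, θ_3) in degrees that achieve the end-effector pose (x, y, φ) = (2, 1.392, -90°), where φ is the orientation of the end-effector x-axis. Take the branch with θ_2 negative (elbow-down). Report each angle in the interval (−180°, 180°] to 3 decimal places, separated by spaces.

wrist centre = target − a_3·(cos φ, sin φ) = (2.0000, 10.3920)
cos θ_2 = (111.9937−4²−8²)/(2·4·8) = 0.4999; θ_2 = -60.0065° (elbow-down)
β = atan2(10.3920,2.0000) = 79.1063°; ψ = atan2(-6.9287,7.9992) = -40.8981°
θ_1 = β − ψ = 120.0044°
θ_3 = φ − θ_1 − θ_2 = -149.9978° (wrapped to (-180°,180°])

120.004 -60.007 -149.998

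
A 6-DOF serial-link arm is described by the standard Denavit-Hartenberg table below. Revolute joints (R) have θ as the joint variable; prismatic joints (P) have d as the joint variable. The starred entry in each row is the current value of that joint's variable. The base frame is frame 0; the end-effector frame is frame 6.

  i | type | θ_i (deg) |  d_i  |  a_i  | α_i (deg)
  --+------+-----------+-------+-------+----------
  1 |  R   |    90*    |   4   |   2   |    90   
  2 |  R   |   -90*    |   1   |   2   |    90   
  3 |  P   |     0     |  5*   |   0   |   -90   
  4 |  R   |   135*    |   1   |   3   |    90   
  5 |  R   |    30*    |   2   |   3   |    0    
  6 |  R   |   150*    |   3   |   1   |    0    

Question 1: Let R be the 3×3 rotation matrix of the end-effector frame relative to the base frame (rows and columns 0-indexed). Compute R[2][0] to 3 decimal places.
End-effector x-axis (col 0 of R) = (0.0000,-0.7071,-0.7071)
R[2][0] = -0.7071

-0.707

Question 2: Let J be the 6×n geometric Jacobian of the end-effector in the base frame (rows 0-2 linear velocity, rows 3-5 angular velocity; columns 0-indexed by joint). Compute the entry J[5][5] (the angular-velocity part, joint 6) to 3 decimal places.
axis z_5 = (0.0000,0.7071,-0.7071); lever o_n−o_5 = (0.0000,1.4142,-2.8284)
cross product → J_v[:, 5] = (-1.0000,0.0000,-0.0000)
J_ω[:, 5] = z_5
entry J[5][5] = -0.7071

-0.707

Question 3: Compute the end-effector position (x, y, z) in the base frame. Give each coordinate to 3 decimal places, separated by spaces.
3.500 3.787 1.716

after link 1: o_1 = (0.0000, 2.0000, 4.0000)
after link 2: o_2 = (1.0000, 2.0000, 2.0000)
after link 3: o_3 = (1.0000, -3.0000, 2.0000)
after link 4: o_4 = (2.0000, -0.8787, 4.1213)
after link 5: o_5 = (3.5000, 2.3727, 4.5442)
after link 6: o_6 = (3.5000, 3.7869, 1.7158)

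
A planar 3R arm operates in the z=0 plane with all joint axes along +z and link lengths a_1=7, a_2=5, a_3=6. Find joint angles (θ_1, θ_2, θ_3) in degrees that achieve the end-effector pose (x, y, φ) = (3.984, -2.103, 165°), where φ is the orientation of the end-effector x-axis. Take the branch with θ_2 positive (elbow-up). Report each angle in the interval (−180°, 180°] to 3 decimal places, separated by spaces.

wrist centre = target − a_3·(cos φ, sin φ) = (9.7796, -3.6559)
cos θ_2 = (109.0054−7²−5²)/(2·7·5) = 0.5001; θ_2 = 59.9949° (elbow-up)
β = atan2(-3.6559,9.7796) = -20.4974°; ψ = atan2(4.3299,9.5004) = 24.5016°
θ_1 = β − ψ = -44.9990°
θ_3 = φ − θ_1 − θ_2 = 150.0041° (wrapped to (-180°,180°])

-44.999 59.995 150.004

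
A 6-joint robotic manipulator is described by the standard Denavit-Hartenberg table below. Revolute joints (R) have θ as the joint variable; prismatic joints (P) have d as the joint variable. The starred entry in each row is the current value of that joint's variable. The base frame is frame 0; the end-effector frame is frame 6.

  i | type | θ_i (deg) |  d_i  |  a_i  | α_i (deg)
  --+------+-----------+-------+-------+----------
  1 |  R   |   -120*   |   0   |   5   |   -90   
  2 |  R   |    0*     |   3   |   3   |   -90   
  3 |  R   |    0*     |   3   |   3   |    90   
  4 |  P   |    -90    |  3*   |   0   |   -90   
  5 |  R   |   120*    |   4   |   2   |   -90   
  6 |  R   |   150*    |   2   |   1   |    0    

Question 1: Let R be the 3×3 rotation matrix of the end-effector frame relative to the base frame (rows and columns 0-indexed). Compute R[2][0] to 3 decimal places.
0.433

End-effector x-axis (col 0 of R) = (0.8995,0.0580,0.4330)
R[2][0] = 0.4330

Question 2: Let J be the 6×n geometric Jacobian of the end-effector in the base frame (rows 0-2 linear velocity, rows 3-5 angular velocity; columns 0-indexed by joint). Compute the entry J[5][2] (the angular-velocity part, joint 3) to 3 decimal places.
axis z_2 = (0.0000,-0.0000,-1.0000); lever o_n−o_2 = (-0.6364,-7.1381,-5.2990)
cross product → J_v[:, 2] = (-7.1381,0.6364,-0.0000)
J_ω[:, 2] = z_2
entry J[5][2] = -1.0000

-1.000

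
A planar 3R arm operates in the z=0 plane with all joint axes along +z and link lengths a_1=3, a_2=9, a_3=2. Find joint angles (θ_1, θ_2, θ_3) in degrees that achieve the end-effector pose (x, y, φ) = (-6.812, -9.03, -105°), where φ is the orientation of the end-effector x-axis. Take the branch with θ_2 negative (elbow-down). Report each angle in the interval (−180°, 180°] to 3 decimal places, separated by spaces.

wrist centre = target − a_3·(cos φ, sin φ) = (-6.2944, -7.0981)
cos θ_2 = (90.0027−3²−9²)/(2·3·9) = 0.0001; θ_2 = -89.9971° (elbow-down)
β = atan2(-7.0981,-6.2944) = -131.5654°; ψ = atan2(-9.0000,3.0005) = -71.5625°
θ_1 = β − ψ = -60.0029°
θ_3 = φ − θ_1 − θ_2 = 45.0000° (wrapped to (-180°,180°])

-60.003 -89.997 45.000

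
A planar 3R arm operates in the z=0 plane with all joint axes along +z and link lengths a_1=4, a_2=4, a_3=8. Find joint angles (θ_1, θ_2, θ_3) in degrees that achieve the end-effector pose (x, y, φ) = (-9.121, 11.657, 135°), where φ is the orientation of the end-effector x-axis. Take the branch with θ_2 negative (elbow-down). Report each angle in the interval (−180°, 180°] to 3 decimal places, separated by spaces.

wrist centre = target − a_3·(cos φ, sin φ) = (-3.4641, 6.0001)
cos θ_2 = (48.0021−4²−4²)/(2·4·4) = 0.5001; θ_2 = -59.9958° (elbow-down)
β = atan2(6.0001,-3.4641) = 119.9997°; ψ = atan2(-3.4640,6.0003) = -29.9979°
θ_1 = β − ψ = 149.9976°
θ_3 = φ − θ_1 − θ_2 = 44.9982° (wrapped to (-180°,180°])

149.998 -59.996 44.998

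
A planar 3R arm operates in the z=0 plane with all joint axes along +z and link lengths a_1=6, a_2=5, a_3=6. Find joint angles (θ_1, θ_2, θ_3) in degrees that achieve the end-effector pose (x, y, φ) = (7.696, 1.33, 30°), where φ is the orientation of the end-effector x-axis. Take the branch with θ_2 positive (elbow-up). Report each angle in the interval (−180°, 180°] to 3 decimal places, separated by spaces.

wrist centre = target − a_3·(cos φ, sin φ) = (2.4998, -1.6700)
cos θ_2 = (9.0381−6²−5²)/(2·6·5) = -0.8660; θ_2 = 150.0006° (elbow-up)
β = atan2(-1.6700,2.4998) = -33.7445°; ψ = atan2(2.5000,1.6698) = 56.2590°
θ_1 = β − ψ = -90.0036°
θ_3 = φ − θ_1 − θ_2 = -29.9971° (wrapped to (-180°,180°])

-90.004 150.001 -29.997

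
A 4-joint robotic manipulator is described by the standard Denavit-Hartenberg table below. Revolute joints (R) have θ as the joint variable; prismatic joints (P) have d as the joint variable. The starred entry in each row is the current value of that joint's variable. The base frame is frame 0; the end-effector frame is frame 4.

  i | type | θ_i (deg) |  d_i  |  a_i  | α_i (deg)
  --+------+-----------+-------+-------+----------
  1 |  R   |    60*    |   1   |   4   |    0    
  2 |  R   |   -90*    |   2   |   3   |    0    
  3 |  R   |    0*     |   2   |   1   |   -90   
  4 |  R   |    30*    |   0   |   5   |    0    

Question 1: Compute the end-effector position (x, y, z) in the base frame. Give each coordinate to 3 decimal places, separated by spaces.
after link 1: o_1 = (2.0000, 3.4641, 1.0000)
after link 2: o_2 = (4.5981, 1.9641, 3.0000)
after link 3: o_3 = (5.4641, 1.4641, 5.0000)
after link 4: o_4 = (9.2141, -0.7010, 2.5000)

9.214 -0.701 2.500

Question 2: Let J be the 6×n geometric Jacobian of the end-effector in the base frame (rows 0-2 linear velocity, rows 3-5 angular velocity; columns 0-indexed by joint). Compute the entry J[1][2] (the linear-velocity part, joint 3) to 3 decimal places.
axis z_2 = (0.0000,0.0000,1.0000); lever o_n−o_2 = (4.6160,-2.6651,-0.5000)
cross product → J_v[:, 2] = (2.6651,4.6160,-0.0000)
J_ω[:, 2] = z_2
entry J[1][2] = 4.6160

4.616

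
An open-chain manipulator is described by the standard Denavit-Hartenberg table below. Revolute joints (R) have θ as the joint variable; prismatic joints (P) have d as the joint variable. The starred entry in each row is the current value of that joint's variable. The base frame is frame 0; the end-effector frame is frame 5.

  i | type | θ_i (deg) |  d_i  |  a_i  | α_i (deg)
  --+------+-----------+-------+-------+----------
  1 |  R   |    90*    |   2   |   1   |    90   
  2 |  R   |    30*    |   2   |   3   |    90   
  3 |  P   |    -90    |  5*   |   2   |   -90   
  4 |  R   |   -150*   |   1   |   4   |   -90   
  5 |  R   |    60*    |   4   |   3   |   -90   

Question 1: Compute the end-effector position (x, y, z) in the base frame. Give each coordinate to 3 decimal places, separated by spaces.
after link 1: o_1 = (0.0000, 1.0000, 2.0000)
after link 2: o_2 = (2.0000, 3.5981, 3.5000)
after link 3: o_3 = (0.0000, 6.0981, -0.8301)
after link 4: o_4 = (3.4641, 7.9641, -2.0622)
after link 5: o_5 = (2.7631, 7.8212, -7.0107)

2.763 7.821 -7.011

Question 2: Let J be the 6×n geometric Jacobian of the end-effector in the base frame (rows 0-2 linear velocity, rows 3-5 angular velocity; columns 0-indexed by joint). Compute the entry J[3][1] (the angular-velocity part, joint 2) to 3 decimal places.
1.000

axis z_1 = (1.0000,-0.0000,0.0000); lever o_n−o_1 = (2.7631,6.8212,-9.0107)
cross product → J_v[:, 1] = (0.0000,9.0107,6.8212)
J_ω[:, 1] = z_1
entry J[3][1] = 1.0000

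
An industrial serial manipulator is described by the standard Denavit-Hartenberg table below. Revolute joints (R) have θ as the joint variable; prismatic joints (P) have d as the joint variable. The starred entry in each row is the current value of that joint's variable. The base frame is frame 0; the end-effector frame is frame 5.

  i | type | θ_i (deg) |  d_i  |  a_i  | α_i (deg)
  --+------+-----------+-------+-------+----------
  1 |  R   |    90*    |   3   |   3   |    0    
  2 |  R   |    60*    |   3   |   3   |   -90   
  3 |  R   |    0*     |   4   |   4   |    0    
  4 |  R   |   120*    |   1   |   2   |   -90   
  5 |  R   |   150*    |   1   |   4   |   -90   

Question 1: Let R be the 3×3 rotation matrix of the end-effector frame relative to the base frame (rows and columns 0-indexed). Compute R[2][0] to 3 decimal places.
End-effector x-axis (col 0 of R) = (-0.1250,0.6495,0.7500)
R[2][0] = 0.7500

0.750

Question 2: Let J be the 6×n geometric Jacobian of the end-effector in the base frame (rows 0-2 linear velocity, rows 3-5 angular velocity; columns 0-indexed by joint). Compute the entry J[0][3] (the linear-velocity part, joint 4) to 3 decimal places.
axis z_3 = (-0.5000,-0.8660,0.0000); lever o_n−o_3 = (0.6160,0.7990,1.7679)
cross product → J_v[:, 3] = (-1.5311,0.8840,0.1340)
J_ω[:, 3] = z_3
entry J[0][3] = -1.5311

-1.531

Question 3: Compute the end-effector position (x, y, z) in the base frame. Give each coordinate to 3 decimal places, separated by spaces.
after link 1: o_1 = (0.0000, 3.0000, 3.0000)
after link 2: o_2 = (-2.5981, 4.5000, 6.0000)
after link 3: o_3 = (-8.0622, 3.0359, 6.0000)
after link 4: o_4 = (-7.6962, 1.6699, 4.2679)
after link 5: o_5 = (-7.4462, 3.8349, 7.7679)

-7.446 3.835 7.768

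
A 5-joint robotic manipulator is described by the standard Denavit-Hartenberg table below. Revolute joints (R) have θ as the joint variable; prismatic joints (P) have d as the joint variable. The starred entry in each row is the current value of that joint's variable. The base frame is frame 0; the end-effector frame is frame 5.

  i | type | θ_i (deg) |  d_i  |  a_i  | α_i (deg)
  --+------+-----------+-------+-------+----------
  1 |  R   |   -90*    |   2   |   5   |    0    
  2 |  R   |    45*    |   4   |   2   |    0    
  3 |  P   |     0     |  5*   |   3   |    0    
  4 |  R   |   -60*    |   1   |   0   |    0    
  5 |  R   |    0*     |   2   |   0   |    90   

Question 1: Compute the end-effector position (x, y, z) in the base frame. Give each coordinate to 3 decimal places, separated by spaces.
3.536 -8.536 14.000

after link 1: o_1 = (0.0000, -5.0000, 2.0000)
after link 2: o_2 = (1.4142, -6.4142, 6.0000)
after link 3: o_3 = (3.5355, -8.5355, 11.0000)
after link 4: o_4 = (3.5355, -8.5355, 12.0000)
after link 5: o_5 = (3.5355, -8.5355, 14.0000)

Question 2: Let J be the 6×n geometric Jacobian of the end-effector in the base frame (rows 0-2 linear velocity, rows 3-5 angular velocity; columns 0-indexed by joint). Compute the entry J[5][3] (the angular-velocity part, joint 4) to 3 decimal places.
1.000

axis z_3 = (0.0000,0.0000,1.0000); lever o_n−o_3 = (0.0000,0.0000,3.0000)
cross product → J_v[:, 3] = (0.0000,0.0000,0.0000)
J_ω[:, 3] = z_3
entry J[5][3] = 1.0000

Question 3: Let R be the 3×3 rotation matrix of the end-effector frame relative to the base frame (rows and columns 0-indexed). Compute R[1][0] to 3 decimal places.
End-effector x-axis (col 0 of R) = (-0.2588,-0.9659,0.0000)
R[1][0] = -0.9659

-0.966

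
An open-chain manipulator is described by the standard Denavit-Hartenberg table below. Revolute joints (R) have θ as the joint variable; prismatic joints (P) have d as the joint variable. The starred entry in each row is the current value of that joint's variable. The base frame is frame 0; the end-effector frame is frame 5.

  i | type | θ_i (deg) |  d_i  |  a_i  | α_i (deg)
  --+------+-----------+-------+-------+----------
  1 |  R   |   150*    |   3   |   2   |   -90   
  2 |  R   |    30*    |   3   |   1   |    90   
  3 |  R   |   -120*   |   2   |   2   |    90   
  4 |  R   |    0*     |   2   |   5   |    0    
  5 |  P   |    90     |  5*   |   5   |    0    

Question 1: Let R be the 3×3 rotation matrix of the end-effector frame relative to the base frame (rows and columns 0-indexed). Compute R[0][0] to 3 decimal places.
-0.433

End-effector x-axis (col 0 of R) = (-0.4330,0.2500,0.8660)
R[0][0] = -0.4330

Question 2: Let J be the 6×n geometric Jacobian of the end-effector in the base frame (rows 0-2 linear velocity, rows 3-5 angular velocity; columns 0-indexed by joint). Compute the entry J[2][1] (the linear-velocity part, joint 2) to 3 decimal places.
axis z_1 = (-0.5000,-0.8660,0.0000); lever o_n−o_1 = (3.1716,-2.3367,10.3433)
cross product → J_v[:, 1] = (-8.9575,5.1716,3.9151)
J_ω[:, 1] = z_1
entry J[2][1] = 3.9151

3.915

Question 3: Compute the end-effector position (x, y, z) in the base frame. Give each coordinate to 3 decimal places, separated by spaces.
after link 1: o_1 = (-1.7321, 1.0000, 3.0000)
after link 2: o_2 = (-3.9821, -1.1651, 2.5000)
after link 3: o_3 = (-3.2321, 0.4019, 4.7321)
after link 4: o_4 = (1.6071, 1.4534, 6.8481)
after link 5: o_5 = (1.4396, -1.3367, 13.3433)

1.440 -1.337 13.343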